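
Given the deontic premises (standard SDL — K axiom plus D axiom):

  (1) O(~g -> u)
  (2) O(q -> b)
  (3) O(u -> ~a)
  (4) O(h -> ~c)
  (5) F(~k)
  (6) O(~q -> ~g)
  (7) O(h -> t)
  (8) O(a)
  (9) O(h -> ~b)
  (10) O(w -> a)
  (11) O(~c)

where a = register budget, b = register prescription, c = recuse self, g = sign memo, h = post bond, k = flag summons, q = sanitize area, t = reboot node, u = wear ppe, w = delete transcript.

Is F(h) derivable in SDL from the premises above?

Premise 8 states O(a) outright.
Premise 3 is O(u -> ~a); contrapositively O(a -> ~u). Since O(a) holds, K gives O(~u).
Premise 1, O(~g -> u), contraposes to O(~u -> g); with O(~u) we get O(g).
The contrapositive of premise 6 (O(~q -> ~g)) is O(g -> q), and O(g) is already established, so O(q).
Applying K to premise 2 (O(q -> b)) and O(q) yields O(b).
The contrapositive of premise 9 (O(h -> ~b)) is O(b -> ~h), and O(b) is already established, so O(~h).
Premises 4, 5, 7, 10, 11 do not contribute to this derivation.
So O(~h) holds, i.e. F(h). The claim follows.

Yes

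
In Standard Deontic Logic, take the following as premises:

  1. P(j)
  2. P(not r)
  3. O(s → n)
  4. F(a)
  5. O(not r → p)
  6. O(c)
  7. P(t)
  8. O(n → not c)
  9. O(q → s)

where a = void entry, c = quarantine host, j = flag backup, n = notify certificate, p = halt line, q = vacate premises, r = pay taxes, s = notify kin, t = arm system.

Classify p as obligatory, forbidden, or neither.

Neither

Premise 5 is O(not r → p), but O(not r) is not derivable from the premises (the permission P(not r) asserts only not O(r), not O(not r)), so it does not yield O(p).
No premise or chain of K-axiom applications forces O(p), and none forces O(not p). So p is neither obligatory nor forbidden under these norms.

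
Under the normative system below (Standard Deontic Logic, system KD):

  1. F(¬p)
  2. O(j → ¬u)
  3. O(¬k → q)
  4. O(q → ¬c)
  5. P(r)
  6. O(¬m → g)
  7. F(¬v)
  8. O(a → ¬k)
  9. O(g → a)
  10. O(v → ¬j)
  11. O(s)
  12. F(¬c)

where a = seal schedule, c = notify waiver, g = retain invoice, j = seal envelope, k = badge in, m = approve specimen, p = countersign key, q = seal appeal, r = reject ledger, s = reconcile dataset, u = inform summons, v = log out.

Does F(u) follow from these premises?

Premise 2 is O(j → ¬u), but O(j) is not derivable from the premises, so it does not yield O(¬u).
No other premise forces O(¬u). An ideal world satisfying every premise can still have u true, so F(u) is not derivable.

No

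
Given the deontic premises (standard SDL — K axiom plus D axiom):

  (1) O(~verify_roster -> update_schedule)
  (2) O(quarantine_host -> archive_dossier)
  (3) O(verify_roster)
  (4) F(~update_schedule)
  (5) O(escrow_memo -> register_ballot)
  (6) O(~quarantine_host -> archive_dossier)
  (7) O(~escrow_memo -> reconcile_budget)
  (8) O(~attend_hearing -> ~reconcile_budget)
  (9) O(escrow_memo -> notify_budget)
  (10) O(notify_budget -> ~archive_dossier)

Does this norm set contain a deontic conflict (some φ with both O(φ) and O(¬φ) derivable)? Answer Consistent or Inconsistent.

Consistent

Premise 1 is O(~verify_roster -> update_schedule); even if O(update_schedule) held, inferring O(~verify_roster) would be affirming the consequent — invalid.
So O(~verify_roster) is not derivable, and the apparent clash with O(verify_roster) does not arise.
A world satisfying every obligation exists (e.g. archive_dossier=true, attend_hearing=true, escrow_memo=false, notify_budget=false, quarantine_host=false, reconcile_budget=true, register_ballot=false, update_schedule=true, verify_roster=true); no atom is both obligatory and forbidden, so the set is consistent.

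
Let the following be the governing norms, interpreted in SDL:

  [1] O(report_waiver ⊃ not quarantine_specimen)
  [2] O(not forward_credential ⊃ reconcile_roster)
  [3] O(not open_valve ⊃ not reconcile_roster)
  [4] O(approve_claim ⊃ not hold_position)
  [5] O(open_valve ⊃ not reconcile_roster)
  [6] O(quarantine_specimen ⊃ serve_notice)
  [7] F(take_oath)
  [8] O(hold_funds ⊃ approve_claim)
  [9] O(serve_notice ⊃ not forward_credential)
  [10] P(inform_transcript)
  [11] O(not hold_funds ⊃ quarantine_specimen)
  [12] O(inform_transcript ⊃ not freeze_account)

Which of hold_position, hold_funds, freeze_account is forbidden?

hold_position

Premises 5 and 3 are O(open_valve ⊃ not reconcile_roster) and O(not open_valve ⊃ not reconcile_roster); every ideal world satisfies open_valve or not open_valve, so in either case not reconcile_roster holds — hence O(not reconcile_roster).
Premise 2, O(not forward_credential ⊃ reconcile_roster), contraposes to O(not reconcile_roster ⊃ forward_credential); with O(not reconcile_roster) we get O(forward_credential).
Premise 9 is O(serve_notice ⊃ not forward_credential); contrapositively O(forward_credential ⊃ not serve_notice). Since O(forward_credential) holds, K gives O(not serve_notice).
Premise 6 is O(quarantine_specimen ⊃ serve_notice); contrapositively O(not serve_notice ⊃ not quarantine_specimen). Since O(not serve_notice) holds, K gives O(not quarantine_specimen).
The contrapositive of premise 11 (O(not hold_funds ⊃ quarantine_specimen)) is O(not quarantine_specimen ⊃ hold_funds), and O(not quarantine_specimen) is already established, so O(hold_funds).
Applying K to premise 8 (O(hold_funds ⊃ approve_claim)) and O(hold_funds) yields O(approve_claim).
With premise 4, O(approve_claim ⊃ not hold_position), the K-axiom yields O(not hold_position).
So O(not hold_position) holds, i.e. hold_position is forbidden. None of the other listed options is forbidden under the premises.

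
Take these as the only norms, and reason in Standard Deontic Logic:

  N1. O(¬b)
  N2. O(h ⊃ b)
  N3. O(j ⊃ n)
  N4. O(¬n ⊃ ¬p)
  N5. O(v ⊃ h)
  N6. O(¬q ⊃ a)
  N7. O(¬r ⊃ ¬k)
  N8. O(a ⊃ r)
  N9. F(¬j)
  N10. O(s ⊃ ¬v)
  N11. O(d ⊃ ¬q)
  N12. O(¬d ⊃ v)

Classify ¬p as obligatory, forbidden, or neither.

Neither

Premise 4 is O(¬n ⊃ ¬p), but O(¬n) is not derivable from the premises, so it does not yield O(¬p).
No premise or chain of K-axiom applications forces O(¬p), and none forces O(p). So ¬p is neither obligatory nor forbidden under these norms.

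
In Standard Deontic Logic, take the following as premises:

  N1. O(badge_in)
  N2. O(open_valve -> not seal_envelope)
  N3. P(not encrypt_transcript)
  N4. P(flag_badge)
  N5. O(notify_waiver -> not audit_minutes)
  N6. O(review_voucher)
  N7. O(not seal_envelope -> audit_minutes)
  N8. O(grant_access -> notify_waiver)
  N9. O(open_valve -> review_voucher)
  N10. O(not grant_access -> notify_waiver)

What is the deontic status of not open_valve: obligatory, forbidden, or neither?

Obligatory

By case analysis on grant_access: premise 8 gives O(grant_access -> notify_waiver) and premise 10 gives O(not grant_access -> notify_waiver), so O(notify_waiver) either way.
With premise 5, O(notify_waiver -> not audit_minutes), the K-axiom yields O(not audit_minutes).
The contrapositive of premise 7 (O(not seal_envelope -> audit_minutes)) is O(not audit_minutes -> seal_envelope), and O(not audit_minutes) is already established, so O(seal_envelope).
Premise 2, O(open_valve -> not seal_envelope), contraposes to O(seal_envelope -> not open_valve); with O(seal_envelope) we get O(not open_valve).
Premises 1, 3, 4, 6, 9 do not contribute to this derivation.
Hence not open_valve is obligatory.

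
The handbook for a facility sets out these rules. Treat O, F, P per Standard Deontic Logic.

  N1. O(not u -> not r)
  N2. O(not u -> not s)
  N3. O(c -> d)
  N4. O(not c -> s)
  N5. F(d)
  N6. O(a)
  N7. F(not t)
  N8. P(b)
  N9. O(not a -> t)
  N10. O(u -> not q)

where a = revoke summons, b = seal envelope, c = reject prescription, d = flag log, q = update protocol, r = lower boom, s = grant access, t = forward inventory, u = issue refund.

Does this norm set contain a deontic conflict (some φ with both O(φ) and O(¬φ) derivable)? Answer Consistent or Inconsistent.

Consistent

Premise 9 is O(not a -> t); even if O(t) held, inferring O(not a) would be affirming the consequent — invalid.
So O(not a) is not derivable, and the apparent clash with O(a) does not arise.
A world satisfying every obligation exists (e.g. a=true, b=false, c=false, d=false, q=false, r=false, s=true, t=true, u=true); no atom is both obligatory and forbidden, so the set is consistent.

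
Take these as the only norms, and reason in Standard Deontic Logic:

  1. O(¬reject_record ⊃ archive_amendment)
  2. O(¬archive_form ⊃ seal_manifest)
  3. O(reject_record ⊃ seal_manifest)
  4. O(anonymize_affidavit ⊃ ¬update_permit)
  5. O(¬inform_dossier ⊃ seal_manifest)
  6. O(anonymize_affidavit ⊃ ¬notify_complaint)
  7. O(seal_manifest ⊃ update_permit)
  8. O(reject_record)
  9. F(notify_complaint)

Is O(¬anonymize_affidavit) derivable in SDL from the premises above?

Premise 8 gives O(reject_record).
Premise 3 is O(reject_record ⊃ seal_manifest); since O(reject_record), deontic closure gives O(seal_manifest).
From O(seal_manifest) and premise 7, O(seal_manifest ⊃ update_permit), we obtain O(update_permit).
Premise 4 is O(anonymize_affidavit ⊃ ¬update_permit); contrapositively O(update_permit ⊃ ¬anonymize_affidavit). Since O(update_permit) holds, K gives O(¬anonymize_affidavit).
Premises 1, 2, 5, 6, 9 do not contribute to this derivation.
So O(¬anonymize_affidavit) follows.

Yes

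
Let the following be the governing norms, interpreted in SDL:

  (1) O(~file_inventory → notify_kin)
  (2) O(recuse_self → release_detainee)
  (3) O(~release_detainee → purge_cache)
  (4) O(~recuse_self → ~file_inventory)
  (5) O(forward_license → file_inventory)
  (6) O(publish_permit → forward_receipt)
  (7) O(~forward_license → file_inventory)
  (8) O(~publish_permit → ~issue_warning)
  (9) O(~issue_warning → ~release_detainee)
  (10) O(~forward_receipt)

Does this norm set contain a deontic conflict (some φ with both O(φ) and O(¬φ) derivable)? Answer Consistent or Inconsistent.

Inconsistent

By case analysis on forward_license: premise 5 gives O(forward_license → file_inventory) and premise 7 gives O(~forward_license → file_inventory), so O(file_inventory) either way.
Premise 4 is O(~recuse_self → ~file_inventory); contrapositively O(file_inventory → recuse_self). Since O(file_inventory) holds, K gives O(recuse_self).
Premise 2 is O(recuse_self → release_detainee); since O(recuse_self), deontic closure gives O(release_detainee).
Premise 9 is O(~issue_warning → ~release_detainee); contrapositively O(release_detainee → issue_warning). Since O(release_detainee) holds, K gives O(issue_warning).
Premise 8, O(~publish_permit → ~issue_warning), contraposes to O(issue_warning → publish_permit); with O(issue_warning) we get O(publish_permit).
Premise 6 is O(publish_permit → forward_receipt); since O(publish_permit), deontic closure gives O(forward_receipt).
But premise 10 directly asserts O(~forward_receipt).
We now have both O(forward_receipt) and O(~forward_receipt) — forward_receipt is simultaneously obligatory and forbidden, violating the D-axiom.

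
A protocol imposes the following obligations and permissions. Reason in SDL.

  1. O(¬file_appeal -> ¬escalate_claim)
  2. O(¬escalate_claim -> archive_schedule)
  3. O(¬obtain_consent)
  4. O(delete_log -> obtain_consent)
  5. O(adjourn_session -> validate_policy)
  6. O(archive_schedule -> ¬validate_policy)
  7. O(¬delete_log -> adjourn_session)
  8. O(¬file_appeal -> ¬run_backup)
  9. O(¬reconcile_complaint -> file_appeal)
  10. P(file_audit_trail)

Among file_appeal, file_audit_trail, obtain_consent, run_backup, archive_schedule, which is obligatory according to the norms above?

file_appeal

Premise 3 gives O(¬obtain_consent).
The contrapositive of premise 4 (O(delete_log -> obtain_consent)) is O(¬obtain_consent -> ¬delete_log), and O(¬obtain_consent) is already established, so O(¬delete_log).
With premise 7, O(¬delete_log -> adjourn_session), the K-axiom yields O(adjourn_session).
From O(adjourn_session) and premise 5, O(adjourn_session -> validate_policy), we obtain O(validate_policy).
Premise 6, O(archive_schedule -> ¬validate_policy), contraposes to O(validate_policy -> ¬archive_schedule); with O(validate_policy) we get O(¬archive_schedule).
Premise 2 is O(¬escalate_claim -> archive_schedule); contrapositively O(¬archive_schedule -> escalate_claim). Since O(¬archive_schedule) holds, K gives O(escalate_claim).
The contrapositive of premise 1 (O(¬file_appeal -> ¬escalate_claim)) is O(escalate_claim -> file_appeal), and O(escalate_claim) is already established, so O(file_appeal).
So O(file_appeal) holds — file_appeal is obligatory. None of the other listed options is made obligatory by any chain of premises.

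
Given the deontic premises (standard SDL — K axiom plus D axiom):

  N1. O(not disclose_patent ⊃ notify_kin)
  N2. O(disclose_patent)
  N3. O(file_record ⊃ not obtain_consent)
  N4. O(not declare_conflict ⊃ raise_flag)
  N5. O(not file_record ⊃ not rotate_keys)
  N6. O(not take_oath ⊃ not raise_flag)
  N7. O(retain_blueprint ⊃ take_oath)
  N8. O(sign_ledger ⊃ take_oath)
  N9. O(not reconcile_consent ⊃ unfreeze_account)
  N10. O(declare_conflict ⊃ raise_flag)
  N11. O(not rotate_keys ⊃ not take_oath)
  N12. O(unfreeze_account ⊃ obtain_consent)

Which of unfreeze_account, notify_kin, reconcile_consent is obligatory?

reconcile_consent

Premises 4 and 10 cover both cases: O(not declare_conflict ⊃ raise_flag) and O(declare_conflict ⊃ raise_flag). Since not declare_conflict ∨ declare_conflict is a tautology, O(raise_flag) follows.
The contrapositive of premise 6 (O(not take_oath ⊃ not raise_flag)) is O(raise_flag ⊃ take_oath), and O(raise_flag) is already established, so O(take_oath).
Premise 11, O(not rotate_keys ⊃ not take_oath), contraposes to O(take_oath ⊃ rotate_keys); with O(take_oath) we get O(rotate_keys).
Premise 5 is O(not file_record ⊃ not rotate_keys); contrapositively O(rotate_keys ⊃ file_record). Since O(rotate_keys) holds, K gives O(file_record).
With premise 3, O(file_record ⊃ not obtain_consent), the K-axiom yields O(not obtain_consent).
Premise 12, O(unfreeze_account ⊃ obtain_consent), contraposes to O(not obtain_consent ⊃ not unfreeze_account); with O(not obtain_consent) we get O(not unfreeze_account).
Premise 9 is O(not reconcile_consent ⊃ unfreeze_account); contrapositively O(not unfreeze_account ⊃ reconcile_consent). Since O(not unfreeze_account) holds, K gives O(reconcile_consent).
So O(reconcile_consent) holds — reconcile_consent is obligatory. None of the other listed options is made obligatory by any chain of premises.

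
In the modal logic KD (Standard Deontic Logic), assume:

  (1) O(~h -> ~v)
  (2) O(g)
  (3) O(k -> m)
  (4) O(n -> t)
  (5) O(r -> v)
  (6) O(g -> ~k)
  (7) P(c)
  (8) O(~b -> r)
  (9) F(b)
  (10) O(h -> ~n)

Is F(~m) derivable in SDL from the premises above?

Premise 3 is O(k -> m), but O(k) is not derivable from the premises, so it does not yield O(m).
No other premise forces O(m). An ideal world satisfying every premise can still have ~m true, so F(~m) is not derivable.

No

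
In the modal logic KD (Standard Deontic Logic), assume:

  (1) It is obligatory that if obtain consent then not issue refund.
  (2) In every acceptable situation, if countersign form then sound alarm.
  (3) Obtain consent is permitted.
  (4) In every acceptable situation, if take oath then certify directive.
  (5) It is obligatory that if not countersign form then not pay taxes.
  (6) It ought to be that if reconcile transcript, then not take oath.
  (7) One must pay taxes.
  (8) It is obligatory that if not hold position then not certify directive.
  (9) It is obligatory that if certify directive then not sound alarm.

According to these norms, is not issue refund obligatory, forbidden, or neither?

Neither

Premise 1 is O(obtain_consent → ¬issue_refund), but O(obtain_consent) is not derivable from the premises (the permission P(obtain_consent) asserts only ¬O(¬obtain_consent), not O(obtain_consent)), so it does not yield O(¬issue_refund).
No premise or chain of K-axiom applications forces O(¬issue_refund), and none forces O(issue_refund). So ¬issue_refund is neither obligatory nor forbidden under these norms.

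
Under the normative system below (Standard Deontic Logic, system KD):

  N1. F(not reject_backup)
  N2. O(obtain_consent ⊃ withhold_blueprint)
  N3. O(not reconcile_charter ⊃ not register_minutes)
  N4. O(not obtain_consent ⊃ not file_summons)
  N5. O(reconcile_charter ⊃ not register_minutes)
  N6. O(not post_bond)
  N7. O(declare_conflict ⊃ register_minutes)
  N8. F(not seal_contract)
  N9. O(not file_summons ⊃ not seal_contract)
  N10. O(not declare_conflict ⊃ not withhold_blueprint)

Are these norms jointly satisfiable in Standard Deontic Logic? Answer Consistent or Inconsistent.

Inconsistent

Premises 3 and 5 cover both cases: O(not reconcile_charter ⊃ not register_minutes) and O(reconcile_charter ⊃ not register_minutes). Since not reconcile_charter ∨ reconcile_charter is a tautology, O(not register_minutes) follows.
Premise 7, O(declare_conflict ⊃ register_minutes), contraposes to O(not register_minutes ⊃ not declare_conflict); with O(not register_minutes) we get O(not declare_conflict).
Premise 10 is O(not declare_conflict ⊃ not withhold_blueprint); since O(not declare_conflict), deontic closure gives O(not withhold_blueprint).
Premise 2, O(obtain_consent ⊃ withhold_blueprint), contraposes to O(not withhold_blueprint ⊃ not obtain_consent); with O(not withhold_blueprint) we get O(not obtain_consent).
Premise 4 is O(not obtain_consent ⊃ not file_summons); since O(not obtain_consent), deontic closure gives O(not file_summons).
Premise 9 is O(not file_summons ⊃ not seal_contract); since O(not file_summons), deontic closure gives O(not seal_contract).
However, F(not seal_contract) at premise 8 amounts to O(seal_contract).
We now have both O(not seal_contract) and O(seal_contract) — seal_contract is simultaneously obligatory and forbidden, violating the D-axiom.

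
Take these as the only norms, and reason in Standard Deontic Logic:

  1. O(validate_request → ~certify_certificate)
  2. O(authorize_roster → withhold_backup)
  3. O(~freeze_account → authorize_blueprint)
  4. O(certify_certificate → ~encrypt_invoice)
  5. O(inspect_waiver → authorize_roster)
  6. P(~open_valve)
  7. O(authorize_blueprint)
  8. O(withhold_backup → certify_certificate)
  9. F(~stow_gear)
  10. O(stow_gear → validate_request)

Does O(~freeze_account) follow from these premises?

No

Premise 3 is O(~freeze_account → authorize_blueprint); even if O(authorize_blueprint) held, inferring O(~freeze_account) would be affirming the consequent — invalid.
No other premise forces O(~freeze_account). An ideal world satisfying every premise can still have ~freeze_account false, so O(~freeze_account) is not derivable.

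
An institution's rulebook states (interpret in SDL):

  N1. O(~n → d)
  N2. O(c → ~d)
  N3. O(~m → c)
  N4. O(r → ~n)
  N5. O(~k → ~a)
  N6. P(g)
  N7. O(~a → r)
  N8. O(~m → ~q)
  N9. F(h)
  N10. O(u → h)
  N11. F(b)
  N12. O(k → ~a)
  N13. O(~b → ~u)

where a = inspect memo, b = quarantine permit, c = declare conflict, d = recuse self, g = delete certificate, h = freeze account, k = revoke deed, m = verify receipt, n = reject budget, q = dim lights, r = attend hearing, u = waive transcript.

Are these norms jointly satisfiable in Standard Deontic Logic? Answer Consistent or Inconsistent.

Premise 10 is O(u → h), but O(u) is not derivable from the premises, so it does not yield O(h).
So O(h) is not derivable, and the apparent clash with O(~h) does not arise.
A world satisfying every obligation exists (e.g. a=false, b=false, c=false, d=true, g=false, h=false, k=false, m=true, n=false, q=false, r=true, u=false); no atom is both obligatory and forbidden, so the set is consistent.

Consistent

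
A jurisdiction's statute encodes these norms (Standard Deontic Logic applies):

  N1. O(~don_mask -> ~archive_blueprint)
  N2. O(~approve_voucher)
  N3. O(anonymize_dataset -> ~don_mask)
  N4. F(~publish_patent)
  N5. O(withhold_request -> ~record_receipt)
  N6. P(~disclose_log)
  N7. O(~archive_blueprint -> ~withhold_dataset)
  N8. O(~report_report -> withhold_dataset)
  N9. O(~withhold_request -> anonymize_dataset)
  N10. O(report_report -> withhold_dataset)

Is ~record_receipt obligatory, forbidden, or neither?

Premises 10 and 8 are O(report_report -> withhold_dataset) and O(~report_report -> withhold_dataset); every ideal world satisfies report_report or ~report_report, so in either case withhold_dataset holds — hence O(withhold_dataset).
The contrapositive of premise 7 (O(~archive_blueprint -> ~withhold_dataset)) is O(withhold_dataset -> archive_blueprint), and O(withhold_dataset) is already established, so O(archive_blueprint).
The contrapositive of premise 1 (O(~don_mask -> ~archive_blueprint)) is O(archive_blueprint -> don_mask), and O(archive_blueprint) is already established, so O(don_mask).
Premise 3, O(anonymize_dataset -> ~don_mask), contraposes to O(don_mask -> ~anonymize_dataset); with O(don_mask) we get O(~anonymize_dataset).
Premise 9, O(~withhold_request -> anonymize_dataset), contraposes to O(~anonymize_dataset -> withhold_request); with O(~anonymize_dataset) we get O(withhold_request).
From O(withhold_request) and premise 5, O(withhold_request -> ~record_receipt), we obtain O(~record_receipt).
Premises 2, 4, 6 do not contribute to this derivation.
Hence ~record_receipt is obligatory.

Obligatory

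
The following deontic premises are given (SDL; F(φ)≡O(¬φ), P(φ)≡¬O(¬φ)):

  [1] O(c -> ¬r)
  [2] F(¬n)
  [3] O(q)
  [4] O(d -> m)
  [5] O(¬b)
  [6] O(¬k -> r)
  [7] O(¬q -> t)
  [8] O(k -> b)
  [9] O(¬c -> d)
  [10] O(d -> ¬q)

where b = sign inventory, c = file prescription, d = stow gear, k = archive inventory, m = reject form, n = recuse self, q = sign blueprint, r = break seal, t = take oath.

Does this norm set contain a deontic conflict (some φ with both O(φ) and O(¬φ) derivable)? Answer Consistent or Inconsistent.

Inconsistent

Premise 3 states O(q) outright.
Premise 10 is O(d -> ¬q); contrapositively O(q -> ¬d). Since O(q) holds, K gives O(¬d).
The contrapositive of premise 9 (O(¬c -> d)) is O(¬d -> c), and O(¬d) is already established, so O(c).
From O(c) and premise 1, O(c -> ¬r), we obtain O(¬r).
Premise 6 is O(¬k -> r); contrapositively O(¬r -> k). Since O(¬r) holds, K gives O(k).
From O(k) and premise 8, O(k -> b), we obtain O(b).
However, premise 5 gives O(¬b).
We now have both O(b) and O(¬b) — b is simultaneously obligatory and forbidden, violating the D-axiom.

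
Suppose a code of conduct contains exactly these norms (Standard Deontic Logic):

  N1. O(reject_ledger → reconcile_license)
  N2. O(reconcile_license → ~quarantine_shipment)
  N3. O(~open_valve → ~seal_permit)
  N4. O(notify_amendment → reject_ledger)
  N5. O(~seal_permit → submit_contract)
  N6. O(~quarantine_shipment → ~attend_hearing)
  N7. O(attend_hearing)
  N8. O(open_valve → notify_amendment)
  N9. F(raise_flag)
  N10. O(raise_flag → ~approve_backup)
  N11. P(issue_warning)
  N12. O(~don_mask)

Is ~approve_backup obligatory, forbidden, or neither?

Neither

Premise 10 is O(raise_flag → ~approve_backup), but O(raise_flag) is not derivable from the premises, so it does not yield O(~approve_backup).
No premise or chain of K-axiom applications forces O(~approve_backup), and none forces O(approve_backup). So ~approve_backup is neither obligatory nor forbidden under these norms.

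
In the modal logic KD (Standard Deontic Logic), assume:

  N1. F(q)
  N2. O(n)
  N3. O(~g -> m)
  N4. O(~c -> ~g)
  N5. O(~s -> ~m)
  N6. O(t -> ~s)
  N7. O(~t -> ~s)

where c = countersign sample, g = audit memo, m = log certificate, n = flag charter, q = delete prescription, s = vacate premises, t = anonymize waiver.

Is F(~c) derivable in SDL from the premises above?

Yes

By case analysis on ~t: premise 7 gives O(~t -> ~s) and premise 6 gives O(t -> ~s), so O(~s) either way.
With premise 5, O(~s -> ~m), the K-axiom yields O(~m).
Premise 3, O(~g -> m), contraposes to O(~m -> g); with O(~m) we get O(g).
Premise 4, O(~c -> ~g), contraposes to O(g -> c); with O(g) we get O(c).
Premises 1, 2 do not contribute to this derivation.
So O(c) holds, i.e. F(~c). The claim follows.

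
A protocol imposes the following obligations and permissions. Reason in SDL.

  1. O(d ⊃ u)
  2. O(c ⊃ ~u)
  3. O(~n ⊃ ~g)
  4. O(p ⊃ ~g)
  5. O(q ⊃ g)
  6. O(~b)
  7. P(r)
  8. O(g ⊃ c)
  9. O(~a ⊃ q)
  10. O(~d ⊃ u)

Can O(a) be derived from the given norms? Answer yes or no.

By case analysis on ~d: premise 10 gives O(~d ⊃ u) and premise 1 gives O(d ⊃ u), so O(u) either way.
The contrapositive of premise 2 (O(c ⊃ ~u)) is O(u ⊃ ~c), and O(u) is already established, so O(~c).
Premise 8 is O(g ⊃ c); contrapositively O(~c ⊃ ~g). Since O(~c) holds, K gives O(~g).
Premise 5, O(q ⊃ g), contraposes to O(~g ⊃ ~q); with O(~g) we get O(~q).
The contrapositive of premise 9 (O(~a ⊃ q)) is O(~q ⊃ a), and O(~q) is already established, so O(a).
Premises 3, 4, 6, 7 do not contribute to this derivation.
So O(a) follows.

Yes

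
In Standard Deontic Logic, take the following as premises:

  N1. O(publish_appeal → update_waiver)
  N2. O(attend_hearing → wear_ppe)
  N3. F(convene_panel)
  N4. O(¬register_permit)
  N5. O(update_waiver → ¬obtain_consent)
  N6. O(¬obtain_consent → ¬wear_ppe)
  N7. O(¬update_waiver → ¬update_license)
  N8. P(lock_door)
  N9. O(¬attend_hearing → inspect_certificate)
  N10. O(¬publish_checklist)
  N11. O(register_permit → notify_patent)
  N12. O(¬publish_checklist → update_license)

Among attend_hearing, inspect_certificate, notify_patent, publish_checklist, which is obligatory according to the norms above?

inspect_certificate

Premise 10 states O(¬publish_checklist) outright.
Applying K to premise 12 (O(¬publish_checklist → update_license)) and O(¬publish_checklist) yields O(update_license).
Premise 7, O(¬update_waiver → ¬update_license), contraposes to O(update_license → update_waiver); with O(update_license) we get O(update_waiver).
From O(update_waiver) and premise 5, O(update_waiver → ¬obtain_consent), we obtain O(¬obtain_consent).
With premise 6, O(¬obtain_consent → ¬wear_ppe), the K-axiom yields O(¬wear_ppe).
Premise 2, O(attend_hearing → wear_ppe), contraposes to O(¬wear_ppe → ¬attend_hearing); with O(¬wear_ppe) we get O(¬attend_hearing).
From O(¬attend_hearing) and premise 9, O(¬attend_hearing → inspect_certificate), we obtain O(inspect_certificate).
So O(inspect_certificate) holds — inspect_certificate is obligatory. None of the other listed options is made obligatory by any chain of premises.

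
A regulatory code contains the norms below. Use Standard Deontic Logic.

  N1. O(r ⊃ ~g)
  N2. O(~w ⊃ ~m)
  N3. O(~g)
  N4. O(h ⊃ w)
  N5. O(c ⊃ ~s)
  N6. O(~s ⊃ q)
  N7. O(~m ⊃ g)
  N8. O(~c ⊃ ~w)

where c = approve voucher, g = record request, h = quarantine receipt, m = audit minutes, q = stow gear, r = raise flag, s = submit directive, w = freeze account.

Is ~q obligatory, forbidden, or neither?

From premise 3 we have O(~g).
The contrapositive of premise 7 (O(~m ⊃ g)) is O(~g ⊃ m), and O(~g) is already established, so O(m).
The contrapositive of premise 2 (O(~w ⊃ ~m)) is O(m ⊃ w), and O(m) is already established, so O(w).
Premise 8, O(~c ⊃ ~w), contraposes to O(w ⊃ c); with O(w) we get O(c).
With premise 5, O(c ⊃ ~s), the K-axiom yields O(~s).
Applying K to premise 6 (O(~s ⊃ q)) and O(~s) yields O(q).
Premises 1, 4 do not contribute to this derivation.
Thus O(q), which is F(~q): ~q is forbidden.

Forbidden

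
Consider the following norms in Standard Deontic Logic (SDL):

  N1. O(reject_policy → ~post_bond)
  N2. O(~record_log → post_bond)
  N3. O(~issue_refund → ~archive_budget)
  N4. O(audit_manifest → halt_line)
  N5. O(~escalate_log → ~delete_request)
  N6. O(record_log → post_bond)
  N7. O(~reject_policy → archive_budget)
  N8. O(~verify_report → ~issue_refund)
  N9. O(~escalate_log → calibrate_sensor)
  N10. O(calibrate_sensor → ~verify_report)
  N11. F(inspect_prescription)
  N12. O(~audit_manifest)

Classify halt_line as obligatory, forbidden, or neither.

Neither

Premise 4 is O(audit_manifest → halt_line), but O(audit_manifest) is not derivable from the premises, so it does not yield O(halt_line).
No premise or chain of K-axiom applications forces O(halt_line), and none forces O(~halt_line). So halt_line is neither obligatory nor forbidden under these norms.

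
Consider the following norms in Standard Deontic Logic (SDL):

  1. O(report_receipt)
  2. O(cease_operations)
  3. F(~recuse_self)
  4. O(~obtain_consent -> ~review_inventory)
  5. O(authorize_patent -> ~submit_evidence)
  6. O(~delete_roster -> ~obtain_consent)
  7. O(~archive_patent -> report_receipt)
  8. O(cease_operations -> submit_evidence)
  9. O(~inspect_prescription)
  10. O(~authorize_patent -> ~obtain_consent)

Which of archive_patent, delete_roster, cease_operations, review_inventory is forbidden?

review_inventory

Premise 2 gives O(cease_operations).
Applying K to premise 8 (O(cease_operations -> submit_evidence)) and O(cease_operations) yields O(submit_evidence).
Premise 5, O(authorize_patent -> ~submit_evidence), contraposes to O(submit_evidence -> ~authorize_patent); with O(submit_evidence) we get O(~authorize_patent).
From O(~authorize_patent) and premise 10, O(~authorize_patent -> ~obtain_consent), we obtain O(~obtain_consent).
Premise 4 is O(~obtain_consent -> ~review_inventory); since O(~obtain_consent), deontic closure gives O(~review_inventory).
So O(~review_inventory) holds, i.e. review_inventory is forbidden. None of the other listed options is forbidden under the premises.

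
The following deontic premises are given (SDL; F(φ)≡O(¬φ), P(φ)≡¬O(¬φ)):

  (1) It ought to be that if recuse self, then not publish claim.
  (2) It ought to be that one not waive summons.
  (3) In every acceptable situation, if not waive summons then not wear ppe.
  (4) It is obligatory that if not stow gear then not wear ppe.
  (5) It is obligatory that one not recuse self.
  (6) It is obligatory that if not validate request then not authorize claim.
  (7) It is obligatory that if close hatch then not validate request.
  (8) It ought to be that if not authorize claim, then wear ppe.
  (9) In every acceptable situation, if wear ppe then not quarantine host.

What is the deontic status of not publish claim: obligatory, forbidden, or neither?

Premise 1 is O(recuse_self → ¬publish_claim), but O(recuse_self) is not derivable from the premises, so it does not yield O(¬publish_claim).
No premise or chain of K-axiom applications forces O(¬publish_claim), and none forces O(publish_claim). So ¬publish_claim is neither obligatory nor forbidden under these norms.

Neither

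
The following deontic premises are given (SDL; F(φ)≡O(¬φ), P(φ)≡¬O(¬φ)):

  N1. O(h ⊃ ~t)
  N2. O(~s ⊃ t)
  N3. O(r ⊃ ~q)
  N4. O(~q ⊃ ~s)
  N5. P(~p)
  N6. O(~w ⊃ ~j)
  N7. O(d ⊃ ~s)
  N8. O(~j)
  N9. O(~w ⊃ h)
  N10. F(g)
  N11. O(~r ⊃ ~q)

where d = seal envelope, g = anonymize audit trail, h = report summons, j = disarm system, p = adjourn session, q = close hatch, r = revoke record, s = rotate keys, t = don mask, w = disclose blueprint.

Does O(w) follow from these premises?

Yes

Premises 11 and 3 cover both cases: O(~r ⊃ ~q) and O(r ⊃ ~q). Since ~r ∨ r is a tautology, O(~q) follows.
With premise 4, O(~q ⊃ ~s), the K-axiom yields O(~s).
With premise 2, O(~s ⊃ t), the K-axiom yields O(t).
The contrapositive of premise 1 (O(h ⊃ ~t)) is O(t ⊃ ~h), and O(t) is already established, so O(~h).
Premise 9 is O(~w ⊃ h); contrapositively O(~h ⊃ w). Since O(~h) holds, K gives O(w).
Premises 5, 6, 7, 8, 10 do not contribute to this derivation.
So O(w) follows.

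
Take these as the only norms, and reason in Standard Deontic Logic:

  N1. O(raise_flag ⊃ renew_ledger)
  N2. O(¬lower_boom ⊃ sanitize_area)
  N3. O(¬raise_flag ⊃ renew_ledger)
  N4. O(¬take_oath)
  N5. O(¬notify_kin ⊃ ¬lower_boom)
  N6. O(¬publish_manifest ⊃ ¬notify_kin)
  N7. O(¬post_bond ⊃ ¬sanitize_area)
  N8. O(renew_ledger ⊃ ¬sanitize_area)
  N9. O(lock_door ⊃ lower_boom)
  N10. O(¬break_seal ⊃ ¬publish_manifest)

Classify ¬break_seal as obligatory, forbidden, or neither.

By case analysis on raise_flag: premise 1 gives O(raise_flag ⊃ renew_ledger) and premise 3 gives O(¬raise_flag ⊃ renew_ledger), so O(renew_ledger) either way.
Applying K to premise 8 (O(renew_ledger ⊃ ¬sanitize_area)) and O(renew_ledger) yields O(¬sanitize_area).
Premise 2 is O(¬lower_boom ⊃ sanitize_area); contrapositively O(¬sanitize_area ⊃ lower_boom). Since O(¬sanitize_area) holds, K gives O(lower_boom).
The contrapositive of premise 5 (O(¬notify_kin ⊃ ¬lower_boom)) is O(lower_boom ⊃ notify_kin), and O(lower_boom) is already established, so O(notify_kin).
The contrapositive of premise 6 (O(¬publish_manifest ⊃ ¬notify_kin)) is O(notify_kin ⊃ publish_manifest), and O(notify_kin) is already established, so O(publish_manifest).
The contrapositive of premise 10 (O(¬break_seal ⊃ ¬publish_manifest)) is O(publish_manifest ⊃ break_seal), and O(publish_manifest) is already established, so O(break_seal).
Premises 4, 7, 9 do not contribute to this derivation.
Thus O(break_seal), which is F(¬break_seal): ¬break_seal is forbidden.

Forbidden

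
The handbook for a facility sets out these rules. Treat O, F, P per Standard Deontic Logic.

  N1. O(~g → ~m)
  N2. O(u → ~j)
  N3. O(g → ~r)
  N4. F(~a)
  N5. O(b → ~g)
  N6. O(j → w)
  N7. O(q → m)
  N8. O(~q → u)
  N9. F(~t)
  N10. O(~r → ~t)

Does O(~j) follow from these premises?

Premise 9, F(~t), is equivalent to O(t).
Premise 10, O(~r → ~t), contraposes to O(t → r); with O(t) we get O(r).
Premise 3, O(g → ~r), contraposes to O(r → ~g); with O(r) we get O(~g).
Premise 1 is O(~g → ~m); since O(~g), deontic closure gives O(~m).
The contrapositive of premise 7 (O(q → m)) is O(~m → ~q), and O(~m) is already established, so O(~q).
Applying K to premise 8 (O(~q → u)) and O(~q) yields O(u).
From O(u) and premise 2, O(u → ~j), we obtain O(~j).
Premises 4, 5, 6 do not contribute to this derivation.
So O(~j) follows.

Yes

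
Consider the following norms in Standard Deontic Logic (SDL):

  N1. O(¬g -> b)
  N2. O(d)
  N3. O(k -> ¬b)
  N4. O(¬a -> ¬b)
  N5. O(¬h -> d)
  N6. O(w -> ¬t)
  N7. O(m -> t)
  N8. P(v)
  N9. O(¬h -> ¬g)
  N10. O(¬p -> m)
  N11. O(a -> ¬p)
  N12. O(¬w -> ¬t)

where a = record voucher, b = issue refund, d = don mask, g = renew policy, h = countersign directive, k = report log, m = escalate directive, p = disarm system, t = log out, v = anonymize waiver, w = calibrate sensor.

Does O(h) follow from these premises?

Yes

By case analysis on ¬w: premise 12 gives O(¬w -> ¬t) and premise 6 gives O(w -> ¬t), so O(¬t) either way.
Premise 7, O(m -> t), contraposes to O(¬t -> ¬m); with O(¬t) we get O(¬m).
Premise 10 is O(¬p -> m); contrapositively O(¬m -> p). Since O(¬m) holds, K gives O(p).
Premise 11, O(a -> ¬p), contraposes to O(p -> ¬a); with O(p) we get O(¬a).
Premise 4 is O(¬a -> ¬b); since O(¬a), deontic closure gives O(¬b).
Premise 1 is O(¬g -> b); contrapositively O(¬b -> g). Since O(¬b) holds, K gives O(g).
Premise 9, O(¬h -> ¬g), contraposes to O(g -> h); with O(g) we get O(h).
Premises 2, 3, 5, 8 do not contribute to this derivation.
So O(h) follows.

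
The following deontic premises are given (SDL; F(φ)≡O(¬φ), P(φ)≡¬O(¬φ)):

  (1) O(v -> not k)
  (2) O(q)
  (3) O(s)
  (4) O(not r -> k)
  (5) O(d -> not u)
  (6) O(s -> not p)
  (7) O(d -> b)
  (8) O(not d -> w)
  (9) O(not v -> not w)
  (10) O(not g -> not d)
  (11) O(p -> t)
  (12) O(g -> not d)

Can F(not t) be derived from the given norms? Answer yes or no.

Premise 11 is O(p -> t), but O(p) is not derivable from the premises, so it does not yield O(t).
No other premise forces O(t). An ideal world satisfying every premise can still have not t true, so F(not t) is not derivable.

No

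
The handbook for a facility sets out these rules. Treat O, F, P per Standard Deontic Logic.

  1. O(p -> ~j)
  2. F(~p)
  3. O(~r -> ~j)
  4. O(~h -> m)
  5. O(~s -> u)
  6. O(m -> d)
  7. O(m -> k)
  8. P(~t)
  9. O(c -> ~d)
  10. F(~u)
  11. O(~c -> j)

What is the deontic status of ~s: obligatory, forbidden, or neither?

Neither

Premise 5 is O(~s -> u); even if O(u) held, inferring O(~s) would be affirming the consequent — invalid.
No premise or chain of K-axiom applications forces O(~s), and none forces O(s). So ~s is neither obligatory nor forbidden under these norms.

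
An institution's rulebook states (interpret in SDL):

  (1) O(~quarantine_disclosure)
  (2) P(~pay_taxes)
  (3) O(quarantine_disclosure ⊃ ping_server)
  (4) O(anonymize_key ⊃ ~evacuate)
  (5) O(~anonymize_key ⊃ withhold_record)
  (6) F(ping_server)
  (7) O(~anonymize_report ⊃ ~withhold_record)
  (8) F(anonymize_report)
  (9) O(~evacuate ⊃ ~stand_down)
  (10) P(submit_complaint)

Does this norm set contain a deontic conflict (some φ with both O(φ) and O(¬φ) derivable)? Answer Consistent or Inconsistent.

Premise 3 is O(quarantine_disclosure ⊃ ping_server), but O(quarantine_disclosure) is not derivable from the premises, so it does not yield O(ping_server).
So O(ping_server) is not derivable, and the apparent clash with O(~ping_server) does not arise.
A world satisfying every obligation exists (e.g. anonymize_key=true, anonymize_report=false, evacuate=false, pay_taxes=false, ping_server=false, quarantine_disclosure=false, stand_down=false, submit_complaint=false, withhold_record=false); no atom is both obligatory and forbidden, so the set is consistent.

Consistent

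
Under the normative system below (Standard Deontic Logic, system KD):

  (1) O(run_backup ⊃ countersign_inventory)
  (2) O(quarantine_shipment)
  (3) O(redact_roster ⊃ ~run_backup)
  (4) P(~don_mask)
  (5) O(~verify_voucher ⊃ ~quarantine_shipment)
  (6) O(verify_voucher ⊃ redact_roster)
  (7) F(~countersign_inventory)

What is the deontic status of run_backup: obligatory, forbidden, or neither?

From premise 2 we have O(quarantine_shipment).
Premise 5 is O(~verify_voucher ⊃ ~quarantine_shipment); contrapositively O(quarantine_shipment ⊃ verify_voucher). Since O(quarantine_shipment) holds, K gives O(verify_voucher).
From O(verify_voucher) and premise 6, O(verify_voucher ⊃ redact_roster), we obtain O(redact_roster).
With premise 3, O(redact_roster ⊃ ~run_backup), the K-axiom yields O(~run_backup).
Premises 1, 4, 7 do not contribute to this derivation.
Thus O(~run_backup), which is F(run_backup): run_backup is forbidden.

Forbidden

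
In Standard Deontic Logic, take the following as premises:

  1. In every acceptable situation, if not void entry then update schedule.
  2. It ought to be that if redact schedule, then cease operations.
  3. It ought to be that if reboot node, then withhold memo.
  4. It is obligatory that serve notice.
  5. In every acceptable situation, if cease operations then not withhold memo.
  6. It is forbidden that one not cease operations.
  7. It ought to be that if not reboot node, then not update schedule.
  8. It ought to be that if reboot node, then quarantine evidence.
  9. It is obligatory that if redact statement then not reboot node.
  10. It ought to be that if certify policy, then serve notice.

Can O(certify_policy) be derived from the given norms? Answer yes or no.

Premise 10 is O(certify_policy → serve_notice); even if O(serve_notice) held, inferring O(certify_policy) would be affirming the consequent — invalid.
No other premise forces O(certify_policy). An ideal world satisfying every premise can still have certify_policy false, so O(certify_policy) is not derivable.

No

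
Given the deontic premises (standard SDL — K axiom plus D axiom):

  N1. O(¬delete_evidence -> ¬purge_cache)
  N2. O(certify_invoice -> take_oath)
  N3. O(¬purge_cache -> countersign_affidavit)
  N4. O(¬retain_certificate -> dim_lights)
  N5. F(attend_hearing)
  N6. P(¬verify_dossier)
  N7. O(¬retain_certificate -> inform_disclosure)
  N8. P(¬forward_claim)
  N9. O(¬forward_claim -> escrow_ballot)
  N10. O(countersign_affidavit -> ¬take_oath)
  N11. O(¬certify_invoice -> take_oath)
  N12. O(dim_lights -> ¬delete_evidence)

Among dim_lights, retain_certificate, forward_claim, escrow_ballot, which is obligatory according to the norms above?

Premises 2 and 11 cover both cases: O(certify_invoice -> take_oath) and O(¬certify_invoice -> take_oath). Since certify_invoice ∨ ¬certify_invoice is a tautology, O(take_oath) follows.
Premise 10, O(countersign_affidavit -> ¬take_oath), contraposes to O(take_oath -> ¬countersign_affidavit); with O(take_oath) we get O(¬countersign_affidavit).
The contrapositive of premise 3 (O(¬purge_cache -> countersign_affidavit)) is O(¬countersign_affidavit -> purge_cache), and O(¬countersign_affidavit) is already established, so O(purge_cache).
The contrapositive of premise 1 (O(¬delete_evidence -> ¬purge_cache)) is O(purge_cache -> delete_evidence), and O(purge_cache) is already established, so O(delete_evidence).
Premise 12, O(dim_lights -> ¬delete_evidence), contraposes to O(delete_evidence -> ¬dim_lights); with O(delete_evidence) we get O(¬dim_lights).
Premise 4, O(¬retain_certificate -> dim_lights), contraposes to O(¬dim_lights -> retain_certificate); with O(¬dim_lights) we get O(retain_certificate).
So O(retain_certificate) holds — retain_certificate is obligatory. None of the other listed options is made obligatory by any chain of premises.

retain_certificate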